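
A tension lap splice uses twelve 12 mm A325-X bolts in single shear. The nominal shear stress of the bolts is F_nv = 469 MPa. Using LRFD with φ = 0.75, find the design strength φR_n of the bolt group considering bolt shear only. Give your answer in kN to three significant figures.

A_b = π × 12² / 4 = 113.1 mm².
R_n = F_nv · A_b · n · n_s = 469 × 113.1 × 12 × 1 / 1000 = 636.5 kN.
Design strength φR_n = 0.75 × 636.5 = 477 kN.

477 kN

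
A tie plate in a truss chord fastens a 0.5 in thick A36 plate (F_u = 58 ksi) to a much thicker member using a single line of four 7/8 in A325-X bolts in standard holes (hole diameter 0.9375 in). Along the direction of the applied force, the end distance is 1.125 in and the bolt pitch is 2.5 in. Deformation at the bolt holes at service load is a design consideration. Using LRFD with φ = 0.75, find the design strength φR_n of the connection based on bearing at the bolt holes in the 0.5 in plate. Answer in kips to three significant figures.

139 kips

Per bolt r_n = 1.2 l_c t F_u ≤ 2.4 d t F_u; upper limit = 2.4 × 0.875 × 0.5 × 58 = 60.9 kips.
Edge bolt: l_c = 1.125 − 0.9375/2 = 0.6562 in → 1.2 × 0.6562 × 0.5 × 58 = 22.84 → r_n = 22.84 kips.
Interior bolts: l_c = 2.5 − 0.9375 = 1.562 in → 1.2 × 1.562 × 0.5 × 58 = 54.38 → r_n = 54.38 kips.
R_n = 1 × 22.84 + 3 × 54.38 = 186 kips.
Design strength φR_n = 0.75 × 186 = 139 kips.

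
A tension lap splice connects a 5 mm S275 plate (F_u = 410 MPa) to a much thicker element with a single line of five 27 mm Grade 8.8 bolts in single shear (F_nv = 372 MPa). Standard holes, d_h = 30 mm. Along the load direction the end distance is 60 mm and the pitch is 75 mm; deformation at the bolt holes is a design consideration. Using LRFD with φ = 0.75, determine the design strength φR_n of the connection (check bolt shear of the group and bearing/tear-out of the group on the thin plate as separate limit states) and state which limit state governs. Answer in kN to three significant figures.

415 kN (bearing governs)

Bolt shear: A_b = π·27²/4 = 572.6 mm²; R_n = 372 × 572.6 × 5 × 1 / 1000 = 1065 kN → 0.75 × 1065 = 799 kN.
Bearing (1.2 l_c t F_u ≤ 2.4 d t F_u): upper limit = 2.4·27·5·410 / 1000 = 132.8 kN.
  Edge l_c = 60 − 30/2 = 45 → r_n = 110.7 kN; interior l_c = 75 − 30 = 45 → r_n = 110.7 kN.
  R_n,bearing = 1·110.7 + 4·110.7 = 553.5 kN → 0.75 × 553.5 = 415 kN.
Bearing governs: 415 kN.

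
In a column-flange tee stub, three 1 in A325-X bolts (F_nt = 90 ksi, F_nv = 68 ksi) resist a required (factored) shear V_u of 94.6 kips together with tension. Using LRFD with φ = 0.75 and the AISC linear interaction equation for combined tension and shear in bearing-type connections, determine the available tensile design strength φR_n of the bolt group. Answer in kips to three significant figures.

A_b = π·1²/4 = 0.7854 in²; f_rv = 94.6 / (3 × 0.7854) = 40.15 ksi.
F'_nt = 1.3 F_nt − (F_nt / φF_nv) f_rv = 1.3·90 − (90/(0.75·68))·40.15 = 46.15 ksi, capped at F_nt → F'_nt = 46.15 ksi.
R_n = F'_nt · A_b · n = 46.15 × 0.7854 × 3 = 108.7 kips.
Design strength φR_n = 0.75 × 108.7 = 81.6 kips.

81.6 kips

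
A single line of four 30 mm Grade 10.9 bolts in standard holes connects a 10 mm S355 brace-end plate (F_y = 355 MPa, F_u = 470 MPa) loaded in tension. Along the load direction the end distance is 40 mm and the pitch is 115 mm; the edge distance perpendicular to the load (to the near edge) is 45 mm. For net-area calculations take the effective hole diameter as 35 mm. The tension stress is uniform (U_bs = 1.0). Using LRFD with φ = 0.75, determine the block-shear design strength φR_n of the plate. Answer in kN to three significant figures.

652 kN

Shear plane L_v = 40 + 3·115 = 385 mm; A_gv = 385 × 10 = 3850 mm².
A_nv = (385 − 3.5·35) × 10 = 2625 mm².
A_nt = (45 − 0.5·35) × 10 = 275 mm².
0.6 F_u A_nv = 740.2 kN; 0.6 F_y A_gv = 820.1 kN → shear rupture governs the shear term.
R_n = 740.2 + 1.0 × 470 × 275 / 1000 = 869.5 kN.
Design strength φR_n = 0.75 × 869.5 = 652 kN.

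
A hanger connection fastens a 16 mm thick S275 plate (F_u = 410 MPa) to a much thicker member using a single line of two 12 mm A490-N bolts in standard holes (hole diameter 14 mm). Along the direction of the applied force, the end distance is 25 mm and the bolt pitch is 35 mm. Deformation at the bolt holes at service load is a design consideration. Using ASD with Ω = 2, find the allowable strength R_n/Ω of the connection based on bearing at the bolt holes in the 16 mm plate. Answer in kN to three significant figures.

154 kN

Per bolt r_n = 1.2 l_c t F_u ≤ 2.4 d t F_u; upper limit = 2.4 × 12 × 16 × 410 / 1000 = 188.9 kN.
Edge bolt: l_c = 25 − 14/2 = 18 mm → 1.2 × 18 × 16 × 410 / 1000 = 141.7 → r_n = 141.7 kN.
Interior bolts: l_c = 35 − 14 = 21 mm → 1.2 × 21 × 16 × 410 / 1000 = 165.3 → r_n = 165.3 kN.
R_n = 1 × 141.7 + 1 × 165.3 = 307 kN.
Allowable strength R_n/Ω = 307 / 2 = 154 kN.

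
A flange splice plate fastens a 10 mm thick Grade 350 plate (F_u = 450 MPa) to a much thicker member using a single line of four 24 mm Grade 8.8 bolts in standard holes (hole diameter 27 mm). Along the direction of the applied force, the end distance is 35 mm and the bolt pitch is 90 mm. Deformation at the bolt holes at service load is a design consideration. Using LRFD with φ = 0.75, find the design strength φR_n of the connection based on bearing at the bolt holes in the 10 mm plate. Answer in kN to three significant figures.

Per bolt r_n = 1.2 l_c t F_u ≤ 2.4 d t F_u; upper limit = 2.4 × 24 × 10 × 450 / 1000 = 259.2 kN.
Edge bolt: l_c = 35 − 27/2 = 21.5 mm → 1.2 × 21.5 × 10 × 450 / 1000 = 116.1 → r_n = 116.1 kN.
Interior bolts: l_c = 90 − 27 = 63 mm → 1.2 × 63 × 10 × 450 / 1000 = 340.2 → r_n = 259.2 kN.
R_n = 1 × 116.1 + 3 × 259.2 = 893.7 kN.
Design strength φR_n = 0.75 × 893.7 = 670 kN.

670 kN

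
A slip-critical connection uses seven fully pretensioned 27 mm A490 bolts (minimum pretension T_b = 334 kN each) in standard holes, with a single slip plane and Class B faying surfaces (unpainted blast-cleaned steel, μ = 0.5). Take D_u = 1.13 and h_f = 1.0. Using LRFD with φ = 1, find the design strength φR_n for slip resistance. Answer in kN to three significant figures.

R_n = μ · D_u · h_f · T_b · n_s · n_b = 0.5 × 1.13 × 1.0 × 334 × 1 × 7 = 1321 kN.
Design strength φR_n = 1 × 1321 = 1320 kN.

1320 kN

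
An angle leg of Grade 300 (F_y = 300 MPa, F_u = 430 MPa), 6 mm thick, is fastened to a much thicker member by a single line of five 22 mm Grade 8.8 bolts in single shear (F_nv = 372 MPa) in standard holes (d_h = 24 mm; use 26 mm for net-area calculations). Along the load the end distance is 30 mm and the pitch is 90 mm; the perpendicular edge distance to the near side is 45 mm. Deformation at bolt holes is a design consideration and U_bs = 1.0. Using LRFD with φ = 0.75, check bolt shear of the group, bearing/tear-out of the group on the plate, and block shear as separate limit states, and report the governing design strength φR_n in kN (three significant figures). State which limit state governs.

378 kN (block shear governs)

Bolt shear: A_b = π·22²/4 = 380.1 mm²; R_n = 372 × 380.1 × 5 × 1 / 1000 = 707 kN → 0.75 × 707 = 530 kN.
Bearing: edge l_c = 18, r_n = 55.73 kN; interior l_c = 66, r_n = 136.2 kN; R_n = 55.73 + 4·136.2 = 600.6 kN → 450 kN.
Block shear: A_gv = 2340, A_nv = 1638, A_nt = 192 mm²; R_n = min(0.6F_uA_nv, 0.6F_yA_gv) + U_bs·F_u·A_nt = 503.8 kN → 378 kN.
Block shear governs: 378 kN.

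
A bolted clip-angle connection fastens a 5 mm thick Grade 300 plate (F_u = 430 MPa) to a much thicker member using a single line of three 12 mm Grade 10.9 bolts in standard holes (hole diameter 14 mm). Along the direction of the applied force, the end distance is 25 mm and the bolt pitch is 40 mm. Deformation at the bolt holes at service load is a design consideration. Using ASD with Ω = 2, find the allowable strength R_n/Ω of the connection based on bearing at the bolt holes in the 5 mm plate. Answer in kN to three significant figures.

Per bolt r_n = 1.2 l_c t F_u ≤ 2.4 d t F_u; upper limit = 2.4 × 12 × 5 × 430 / 1000 = 61.92 kN.
Edge bolt: l_c = 25 − 14/2 = 18 mm → 1.2 × 18 × 5 × 430 / 1000 = 46.44 → r_n = 46.44 kN.
Interior bolts: l_c = 40 − 14 = 26 mm → 1.2 × 26 × 5 × 430 / 1000 = 67.08 → r_n = 61.92 kN.
R_n = 1 × 46.44 + 2 × 61.92 = 170.3 kN.
Allowable strength R_n/Ω = 170.3 / 2 = 85.1 kN.

85.1 kN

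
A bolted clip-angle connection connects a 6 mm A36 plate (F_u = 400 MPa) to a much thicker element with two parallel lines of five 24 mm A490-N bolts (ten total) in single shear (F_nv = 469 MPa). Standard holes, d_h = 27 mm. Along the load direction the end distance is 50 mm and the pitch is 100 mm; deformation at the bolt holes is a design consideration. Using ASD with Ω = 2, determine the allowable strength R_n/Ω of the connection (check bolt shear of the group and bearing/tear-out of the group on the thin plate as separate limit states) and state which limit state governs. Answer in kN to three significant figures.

Bolt shear: A_b = π·24²/4 = 452.4 mm²; R_n = 469 × 452.4 × 10 × 1 / 1000 = 2122 kN → 2122 / 2 = 1060 kN.
Bearing (1.2 l_c t F_u ≤ 2.4 d t F_u): upper limit = 2.4·24·6·400 / 1000 = 138.2 kN.
  Edge l_c = 50 − 27/2 = 36.5 → r_n = 105.1 kN; interior l_c = 100 − 27 = 73 → r_n = 138.2 kN.
  R_n,bearing = 2·105.1 + 8·138.2 = 1316 kN → 1316 / 2 = 658 kN.
Bearing governs: 658 kN.

658 kN (bearing governs)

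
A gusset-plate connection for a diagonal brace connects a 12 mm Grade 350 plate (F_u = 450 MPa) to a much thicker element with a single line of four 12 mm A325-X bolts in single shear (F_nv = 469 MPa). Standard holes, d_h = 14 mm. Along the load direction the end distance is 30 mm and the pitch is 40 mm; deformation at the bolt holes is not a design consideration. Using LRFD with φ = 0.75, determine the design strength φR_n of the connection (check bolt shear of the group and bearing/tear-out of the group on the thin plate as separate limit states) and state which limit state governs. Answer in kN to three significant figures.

159 kN (bolt shear governs)

Bolt shear: A_b = π·12²/4 = 113.1 mm²; R_n = 469 × 113.1 × 4 × 1 / 1000 = 212.2 kN → 0.75 × 212.2 = 159 kN.
Bearing (1.5 l_c t F_u ≤ 3.0 d t F_u): upper limit = 3.0·12·12·450 / 1000 = 194.4 kN.
  Edge l_c = 30 − 14/2 = 23 → r_n = 186.3 kN; interior l_c = 40 − 14 = 26 → r_n = 194.4 kN.
  R_n,bearing = 1·186.3 + 3·194.4 = 769.5 kN → 0.75 × 769.5 = 577 kN.
Bolt shear governs: 159 kN.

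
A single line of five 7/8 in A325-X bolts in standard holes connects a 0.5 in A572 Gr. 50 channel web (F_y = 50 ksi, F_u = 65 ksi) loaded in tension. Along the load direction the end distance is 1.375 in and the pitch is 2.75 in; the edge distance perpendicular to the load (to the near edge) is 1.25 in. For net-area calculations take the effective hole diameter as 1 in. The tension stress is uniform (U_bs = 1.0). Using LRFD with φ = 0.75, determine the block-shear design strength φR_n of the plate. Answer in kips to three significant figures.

Shear plane L_v = 1.375 + 4·2.75 = 12.38 in; A_gv = 12.38 × 0.5 = 6.188 in².
A_nv = (12.38 − 4.5·1) × 0.5 = 3.938 in².
A_nt = (1.25 − 0.5·1) × 0.5 = 0.375 in².
0.6 F_u A_nv = 153.6 kips; 0.6 F_y A_gv = 185.6 kips → shear rupture governs the shear term.
R_n = 153.6 + 1.0 × 65 × 0.375 = 177.9 kips.
Design strength φR_n = 0.75 × 177.9 = 133 kips.

133 kips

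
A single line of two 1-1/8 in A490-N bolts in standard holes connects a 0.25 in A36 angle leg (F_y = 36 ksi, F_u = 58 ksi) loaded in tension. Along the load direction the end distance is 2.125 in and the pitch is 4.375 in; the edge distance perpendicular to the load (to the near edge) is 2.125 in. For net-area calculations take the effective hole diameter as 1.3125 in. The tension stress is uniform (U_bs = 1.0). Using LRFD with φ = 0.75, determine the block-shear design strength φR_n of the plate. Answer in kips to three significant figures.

Shear plane L_v = 2.125 + 1·4.375 = 6.5 in; A_gv = 6.5 × 0.25 = 1.625 in².
A_nv = (6.5 − 1.5·1.3125) × 0.25 = 1.133 in².
A_nt = (2.125 − 0.5·1.3125) × 0.25 = 0.3672 in².
0.6 F_u A_nv = 39.42 kips; 0.6 F_y A_gv = 35.1 kips → shear yielding governs the shear term.
R_n = 35.1 + 1.0 × 58 × 0.3672 = 56.4 kips.
Design strength φR_n = 0.75 × 56.4 = 42.3 kips.

42.3 kips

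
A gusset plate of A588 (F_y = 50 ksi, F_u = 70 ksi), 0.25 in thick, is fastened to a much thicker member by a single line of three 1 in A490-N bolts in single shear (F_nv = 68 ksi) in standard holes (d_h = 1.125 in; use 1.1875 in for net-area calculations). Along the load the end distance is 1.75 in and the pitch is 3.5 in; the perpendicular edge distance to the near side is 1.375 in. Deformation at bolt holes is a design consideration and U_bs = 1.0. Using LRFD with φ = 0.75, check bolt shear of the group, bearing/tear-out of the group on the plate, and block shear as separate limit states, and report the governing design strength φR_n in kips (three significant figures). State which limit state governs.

55.8 kips (block shear governs)

Bolt shear: A_b = π·1²/4 = 0.7854 in²; R_n = 68 × 0.7854 × 3 × 1 = 160.2 kips → 0.75 × 160.2 = 120 kips.
Bearing: edge l_c = 1.188, r_n = 24.94 kips; interior l_c = 2.375, r_n = 42 kips; R_n = 24.94 + 2·42 = 108.9 kips → 81.7 kips.
Block shear: A_gv = 2.188, A_nv = 1.445, A_nt = 0.1953 in²; R_n = min(0.6F_uA_nv, 0.6F_yA_gv) + U_bs·F_u·A_nt = 74.38 kips → 55.8 kips.
Block shear governs: 55.8 kips.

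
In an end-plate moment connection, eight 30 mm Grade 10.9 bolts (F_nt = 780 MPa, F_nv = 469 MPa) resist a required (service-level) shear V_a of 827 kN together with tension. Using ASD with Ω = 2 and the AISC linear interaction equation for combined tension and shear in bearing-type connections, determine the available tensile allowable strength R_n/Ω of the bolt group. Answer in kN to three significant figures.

1490 kN

A_b = π·30²/4 = 706.9 mm²; f_rv = 827 × 1000 / (8 × 706.9) = 146.2 MPa.
F'_nt = 1.3 F_nt − (Ω F_nt / F_nv) f_rv = 1.3·780 − (2·780/469)·146.2 = 527.6 MPa, capped at F_nt → F'_nt = 527.6 MPa.
R_n = F'_nt · A_b · n = 527.6 × 706.9 × 8 / 1000 = 2983 kN.
Allowable strength R_n/Ω = 2983 / 2 = 1490 kN.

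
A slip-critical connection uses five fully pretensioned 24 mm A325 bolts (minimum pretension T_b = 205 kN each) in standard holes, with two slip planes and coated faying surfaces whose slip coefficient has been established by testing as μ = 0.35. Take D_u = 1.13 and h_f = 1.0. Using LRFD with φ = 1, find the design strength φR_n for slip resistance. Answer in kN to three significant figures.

R_n = μ · D_u · h_f · T_b · n_s · n_b = 0.35 × 1.13 × 1.0 × 205 × 2 × 5 = 810.8 kN.
Design strength φR_n = 1 × 810.8 = 811 kN.

811 kN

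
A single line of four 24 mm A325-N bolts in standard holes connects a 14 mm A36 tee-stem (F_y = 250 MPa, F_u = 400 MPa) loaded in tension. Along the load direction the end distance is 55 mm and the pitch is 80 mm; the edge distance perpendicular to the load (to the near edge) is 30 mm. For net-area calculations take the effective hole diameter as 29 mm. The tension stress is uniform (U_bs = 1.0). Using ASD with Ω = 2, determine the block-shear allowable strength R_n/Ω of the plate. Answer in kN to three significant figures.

353 kN

Shear plane L_v = 55 + 3·80 = 295 mm; A_gv = 295 × 14 = 4130 mm².
A_nv = (295 − 3.5·29) × 14 = 2709 mm².
A_nt = (30 − 0.5·29) × 14 = 217 mm².
0.6 F_u A_nv = 650.2 kN; 0.6 F_y A_gv = 619.5 kN → shear yielding governs the shear term.
R_n = 619.5 + 1.0 × 400 × 217 / 1000 = 706.3 kN.
Allowable strength R_n/Ω = 706.3 / 2 = 353 kN.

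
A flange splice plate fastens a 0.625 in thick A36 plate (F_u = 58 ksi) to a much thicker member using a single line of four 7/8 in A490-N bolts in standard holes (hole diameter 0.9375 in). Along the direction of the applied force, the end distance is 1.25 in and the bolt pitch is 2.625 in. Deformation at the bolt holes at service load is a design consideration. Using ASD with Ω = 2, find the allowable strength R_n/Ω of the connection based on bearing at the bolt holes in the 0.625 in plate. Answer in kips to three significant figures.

127 kips

Per bolt r_n = 1.2 l_c t F_u ≤ 2.4 d t F_u; upper limit = 2.4 × 0.875 × 0.625 × 58 = 76.12 kips.
Edge bolt: l_c = 1.25 − 0.9375/2 = 0.7812 in → 1.2 × 0.7812 × 0.625 × 58 = 33.98 → r_n = 33.98 kips.
Interior bolts: l_c = 2.625 − 0.9375 = 1.688 in → 1.2 × 1.688 × 0.625 × 58 = 73.41 → r_n = 73.41 kips.
R_n = 1 × 33.98 + 3 × 73.41 = 254.2 kips.
Allowable strength R_n/Ω = 254.2 / 2 = 127 kips.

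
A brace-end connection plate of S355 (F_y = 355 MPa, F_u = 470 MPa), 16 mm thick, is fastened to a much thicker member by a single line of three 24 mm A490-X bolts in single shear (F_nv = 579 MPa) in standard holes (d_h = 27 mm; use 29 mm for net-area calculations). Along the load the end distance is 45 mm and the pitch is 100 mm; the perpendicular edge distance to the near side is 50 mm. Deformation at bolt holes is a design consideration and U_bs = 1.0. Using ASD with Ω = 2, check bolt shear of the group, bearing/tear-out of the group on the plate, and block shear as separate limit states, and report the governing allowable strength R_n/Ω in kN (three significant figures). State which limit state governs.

393 kN (bolt shear governs)

Bolt shear: A_b = π·24²/4 = 452.4 mm²; R_n = 579 × 452.4 × 3 × 1 / 1000 = 785.8 kN → 785.8 / 2 = 393 kN.
Bearing: edge l_c = 31.5, r_n = 284.3 kN; interior l_c = 73, r_n = 433.2 kN; R_n = 284.3 + 2·433.2 = 1151 kN → 575 kN.
Block shear: A_gv = 3920, A_nv = 2760, A_nt = 568 mm²; R_n = min(0.6F_uA_nv, 0.6F_yA_gv) + U_bs·F_u·A_nt = 1045 kN → 523 kN.
Bolt shear governs: 393 kN.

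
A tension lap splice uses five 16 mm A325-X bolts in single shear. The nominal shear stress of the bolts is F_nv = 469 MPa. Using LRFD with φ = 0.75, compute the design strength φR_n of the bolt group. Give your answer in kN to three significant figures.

A_b = π × 16² / 4 = 201.1 mm².
R_n = F_nv · A_b · n · n_s = 469 × 201.1 × 5 × 1 / 1000 = 471.5 kN.
Design strength φR_n = 0.75 × 471.5 = 354 kN.

354 kN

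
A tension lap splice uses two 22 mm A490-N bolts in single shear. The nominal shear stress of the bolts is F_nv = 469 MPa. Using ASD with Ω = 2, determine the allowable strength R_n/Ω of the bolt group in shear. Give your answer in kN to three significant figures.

A_b = π × 22² / 4 = 380.1 mm².
R_n = F_nv · A_b · n · n_s = 469 × 380.1 × 2 × 1 / 1000 = 356.6 kN.
Allowable strength R_n/Ω = 356.6 / 2 = 178 kN.

178 kN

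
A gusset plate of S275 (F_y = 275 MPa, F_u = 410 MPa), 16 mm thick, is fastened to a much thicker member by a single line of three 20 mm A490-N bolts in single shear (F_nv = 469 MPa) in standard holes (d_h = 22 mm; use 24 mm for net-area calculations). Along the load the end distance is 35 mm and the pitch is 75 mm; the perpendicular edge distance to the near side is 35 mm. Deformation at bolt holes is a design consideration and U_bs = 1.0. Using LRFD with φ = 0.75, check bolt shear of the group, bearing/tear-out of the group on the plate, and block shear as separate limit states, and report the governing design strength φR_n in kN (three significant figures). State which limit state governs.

Bolt shear: A_b = π·20²/4 = 314.2 mm²; R_n = 469 × 314.2 × 3 × 1 / 1000 = 442 kN → 0.75 × 442 = 332 kN.
Bearing: edge l_c = 24, r_n = 188.9 kN; interior l_c = 53, r_n = 314.9 kN; R_n = 188.9 + 2·314.9 = 818.7 kN → 614 kN.
Block shear: A_gv = 2960, A_nv = 2000, A_nt = 368 mm²; R_n = min(0.6F_uA_nv, 0.6F_yA_gv) + U_bs·F_u·A_nt = 639.3 kN → 479 kN.
Bolt shear governs: 332 kN.

332 kN (bolt shear governs)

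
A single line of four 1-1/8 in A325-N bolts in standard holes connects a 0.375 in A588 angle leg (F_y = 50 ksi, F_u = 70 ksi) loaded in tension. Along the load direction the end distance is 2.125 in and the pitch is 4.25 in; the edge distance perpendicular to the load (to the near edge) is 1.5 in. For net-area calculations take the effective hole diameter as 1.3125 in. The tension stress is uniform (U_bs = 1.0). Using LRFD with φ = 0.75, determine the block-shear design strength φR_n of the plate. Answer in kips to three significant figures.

Shear plane L_v = 2.125 + 3·4.25 = 14.88 in; A_gv = 14.88 × 0.375 = 5.578 in².
A_nv = (14.88 − 3.5·1.3125) × 0.375 = 3.855 in².
A_nt = (1.5 − 0.5·1.3125) × 0.375 = 0.3164 in².
0.6 F_u A_nv = 161.9 kips; 0.6 F_y A_gv = 167.3 kips → shear rupture governs the shear term.
R_n = 161.9 + 1.0 × 70 × 0.3164 = 184.1 kips.
Design strength φR_n = 0.75 × 184.1 = 138 kips.

138 kips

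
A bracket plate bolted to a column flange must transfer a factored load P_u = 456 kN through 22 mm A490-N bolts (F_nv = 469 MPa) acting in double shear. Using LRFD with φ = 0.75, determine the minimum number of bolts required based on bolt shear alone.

2 bolts

A_b = π·22²/4 = 380.1 mm².
Per-bolt design strength φR_n = 0.75 × 469 × 380.1 × 2 / 1000 = 267.4 kN.
n ≥ 456 / 267.4 = 1.705 → use 2 bolts.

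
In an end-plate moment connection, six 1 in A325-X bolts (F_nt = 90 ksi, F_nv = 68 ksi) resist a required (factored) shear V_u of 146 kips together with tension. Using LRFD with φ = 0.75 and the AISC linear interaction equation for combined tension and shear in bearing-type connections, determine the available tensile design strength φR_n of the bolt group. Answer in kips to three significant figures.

220 kips

A_b = π·1²/4 = 0.7854 in²; f_rv = 146 / (6 × 0.7854) = 30.98 ksi.
F'_nt = 1.3 F_nt − (F_nt / φF_nv) f_rv = 1.3·90 − (90/(0.75·68))·30.98 = 62.33 ksi, capped at F_nt → F'_nt = 62.33 ksi.
R_n = F'_nt · A_b · n = 62.33 × 0.7854 × 6 = 293.7 kips.
Design strength φR_n = 0.75 × 293.7 = 220 kips.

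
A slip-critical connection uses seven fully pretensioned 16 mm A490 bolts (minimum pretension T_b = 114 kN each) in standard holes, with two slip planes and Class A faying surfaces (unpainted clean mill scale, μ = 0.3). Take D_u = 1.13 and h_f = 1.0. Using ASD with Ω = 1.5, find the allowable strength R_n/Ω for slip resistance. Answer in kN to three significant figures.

361 kN

R_n = μ · D_u · h_f · T_b · n_s · n_b = 0.3 × 1.13 × 1.0 × 114 × 2 × 7 = 541 kN.
Allowable strength R_n/Ω = 541 / 1.5 = 361 kN.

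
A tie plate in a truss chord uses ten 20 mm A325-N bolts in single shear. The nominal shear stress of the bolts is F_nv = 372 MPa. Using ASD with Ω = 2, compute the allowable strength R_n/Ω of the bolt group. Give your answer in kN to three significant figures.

584 kN

A_b = π × 20² / 4 = 314.2 mm².
R_n = F_nv · A_b · n · n_s = 372 × 314.2 × 10 × 1 / 1000 = 1169 kN.
Allowable strength R_n/Ω = 1169 / 2 = 584 kN.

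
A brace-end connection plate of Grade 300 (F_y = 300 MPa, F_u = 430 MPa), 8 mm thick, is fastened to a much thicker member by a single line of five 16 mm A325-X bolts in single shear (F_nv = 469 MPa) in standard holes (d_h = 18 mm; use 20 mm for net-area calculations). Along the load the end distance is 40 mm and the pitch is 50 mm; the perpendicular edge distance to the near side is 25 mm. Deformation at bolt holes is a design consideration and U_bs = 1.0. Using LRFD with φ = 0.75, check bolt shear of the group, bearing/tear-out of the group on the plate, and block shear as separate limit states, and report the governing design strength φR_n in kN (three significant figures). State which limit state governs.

271 kN (block shear governs)

Bolt shear: A_b = π·16²/4 = 201.1 mm²; R_n = 469 × 201.1 × 5 × 1 / 1000 = 471.5 kN → 0.75 × 471.5 = 354 kN.
Bearing: edge l_c = 31, r_n = 128 kN; interior l_c = 32, r_n = 132.1 kN; R_n = 128 + 4·132.1 = 656.4 kN → 492 kN.
Block shear: A_gv = 1920, A_nv = 1200, A_nt = 120 mm²; R_n = min(0.6F_uA_nv, 0.6F_yA_gv) + U_bs·F_u·A_nt = 361.2 kN → 271 kN.
Block shear governs: 271 kN.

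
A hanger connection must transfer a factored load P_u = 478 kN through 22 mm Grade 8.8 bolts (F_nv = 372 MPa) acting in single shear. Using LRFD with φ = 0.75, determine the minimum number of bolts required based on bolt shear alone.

5 bolts

A_b = π·22²/4 = 380.1 mm².
Per-bolt design strength φR_n = 0.75 × 372 × 380.1 × 1 / 1000 = 106.1 kN.
n ≥ 478 / 106.1 = 4.507 → use 5 bolts.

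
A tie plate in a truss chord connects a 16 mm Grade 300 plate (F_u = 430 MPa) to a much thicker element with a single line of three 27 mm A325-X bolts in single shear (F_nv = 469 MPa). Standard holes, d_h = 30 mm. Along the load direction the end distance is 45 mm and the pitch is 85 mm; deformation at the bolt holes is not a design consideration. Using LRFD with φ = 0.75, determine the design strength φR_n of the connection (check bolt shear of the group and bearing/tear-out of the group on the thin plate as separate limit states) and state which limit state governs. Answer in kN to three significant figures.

604 kN (bolt shear governs)

Bolt shear: A_b = π·27²/4 = 572.6 mm²; R_n = 469 × 572.6 × 3 × 1 / 1000 = 805.6 kN → 0.75 × 805.6 = 604 kN.
Bearing (1.5 l_c t F_u ≤ 3.0 d t F_u): upper limit = 3.0·27·16·430 / 1000 = 557.3 kN.
  Edge l_c = 45 − 30/2 = 30 → r_n = 309.6 kN; interior l_c = 85 − 30 = 55 → r_n = 557.3 kN.
  R_n,bearing = 1·309.6 + 2·557.3 = 1424 kN → 0.75 × 1424 = 1070 kN.
Bolt shear governs: 604 kN.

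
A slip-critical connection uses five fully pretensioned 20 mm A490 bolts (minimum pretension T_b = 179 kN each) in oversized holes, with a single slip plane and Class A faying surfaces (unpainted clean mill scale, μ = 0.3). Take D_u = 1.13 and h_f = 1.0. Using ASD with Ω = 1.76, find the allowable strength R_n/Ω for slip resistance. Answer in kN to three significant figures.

R_n = μ · D_u · h_f · T_b · n_s · n_b = 0.3 × 1.13 × 1.0 × 179 × 1 × 5 = 303.4 kN.
Allowable strength R_n/Ω = 303.4 / 1.76 = 172 kN.

172 kN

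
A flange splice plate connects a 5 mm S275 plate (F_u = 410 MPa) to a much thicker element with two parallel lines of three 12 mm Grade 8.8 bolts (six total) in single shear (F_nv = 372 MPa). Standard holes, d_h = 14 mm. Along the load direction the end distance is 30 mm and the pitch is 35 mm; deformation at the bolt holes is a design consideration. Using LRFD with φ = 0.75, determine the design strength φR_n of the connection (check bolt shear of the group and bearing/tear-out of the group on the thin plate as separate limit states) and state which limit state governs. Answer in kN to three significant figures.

Bolt shear: A_b = π·12²/4 = 113.1 mm²; R_n = 372 × 113.1 × 6 × 1 / 1000 = 252.4 kN → 0.75 × 252.4 = 189 kN.
Bearing (1.2 l_c t F_u ≤ 2.4 d t F_u): upper limit = 2.4·12·5·410 / 1000 = 59.04 kN.
  Edge l_c = 30 − 14/2 = 23 → r_n = 56.58 kN; interior l_c = 35 − 14 = 21 → r_n = 51.66 kN.
  R_n,bearing = 2·56.58 + 4·51.66 = 319.8 kN → 0.75 × 319.8 = 240 kN.
Bolt shear governs: 189 kN.

189 kN (bolt shear governs)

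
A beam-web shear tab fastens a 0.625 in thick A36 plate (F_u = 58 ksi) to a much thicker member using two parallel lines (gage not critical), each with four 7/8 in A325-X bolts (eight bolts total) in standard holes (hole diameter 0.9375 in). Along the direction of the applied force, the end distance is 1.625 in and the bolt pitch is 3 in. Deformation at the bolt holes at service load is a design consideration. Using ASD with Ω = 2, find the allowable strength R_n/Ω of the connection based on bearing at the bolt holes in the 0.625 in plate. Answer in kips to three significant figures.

Per bolt r_n = 1.2 l_c t F_u ≤ 2.4 d t F_u; upper limit = 2.4 × 0.875 × 0.625 × 58 = 76.12 kips.
Edge bolt: l_c = 1.625 − 0.9375/2 = 1.156 in → 1.2 × 1.156 × 0.625 × 58 = 50.3 → r_n = 50.3 kips.
Interior bolts: l_c = 3 − 0.9375 = 2.062 in → 1.2 × 2.062 × 0.625 × 58 = 89.72 → r_n = 76.12 kips.
R_n = 2 × 50.3 + 6 × 76.12 = 557.3 kips.
Allowable strength R_n/Ω = 557.3 / 2 = 279 kips.

279 kips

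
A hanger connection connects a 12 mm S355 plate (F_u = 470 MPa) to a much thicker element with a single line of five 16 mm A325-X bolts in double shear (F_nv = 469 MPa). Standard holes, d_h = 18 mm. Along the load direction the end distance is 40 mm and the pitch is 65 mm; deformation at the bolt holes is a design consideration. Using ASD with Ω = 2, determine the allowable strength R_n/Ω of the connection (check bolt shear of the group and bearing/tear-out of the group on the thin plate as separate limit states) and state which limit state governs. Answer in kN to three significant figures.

471 kN (bolt shear governs)

Bolt shear: A_b = π·16²/4 = 201.1 mm²; R_n = 469 × 201.1 × 5 × 2 / 1000 = 943 kN → 943 / 2 = 471 kN.
Bearing (1.2 l_c t F_u ≤ 2.4 d t F_u): upper limit = 2.4·16·12·470 / 1000 = 216.6 kN.
  Edge l_c = 40 − 18/2 = 31 → r_n = 209.8 kN; interior l_c = 65 − 18 = 47 → r_n = 216.6 kN.
  R_n,bearing = 1·209.8 + 4·216.6 = 1076 kN → 1076 / 2 = 538 kN.
Bolt shear governs: 471 kN.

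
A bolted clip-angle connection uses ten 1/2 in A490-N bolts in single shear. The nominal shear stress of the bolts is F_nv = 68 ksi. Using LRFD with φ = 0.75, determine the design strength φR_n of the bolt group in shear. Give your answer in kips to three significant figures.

100 kips

A_b = π × 0.5² / 4 = 0.1963 in².
R_n = F_nv · A_b · n · n_s = 68 × 0.1963 × 10 × 1 = 133.5 kips.
Design strength φR_n = 0.75 × 133.5 = 100 kips.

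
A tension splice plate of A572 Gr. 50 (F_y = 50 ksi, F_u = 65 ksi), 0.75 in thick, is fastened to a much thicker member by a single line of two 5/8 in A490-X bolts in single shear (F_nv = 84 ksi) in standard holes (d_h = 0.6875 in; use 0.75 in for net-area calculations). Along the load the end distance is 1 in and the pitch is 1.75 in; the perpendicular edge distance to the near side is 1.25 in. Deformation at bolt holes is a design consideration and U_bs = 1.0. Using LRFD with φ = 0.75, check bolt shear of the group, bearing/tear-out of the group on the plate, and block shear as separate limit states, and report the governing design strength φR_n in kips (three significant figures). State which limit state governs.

Bolt shear: A_b = π·0.625²/4 = 0.3068 in²; R_n = 84 × 0.3068 × 2 × 1 = 51.54 kips → 0.75 × 51.54 = 38.7 kips.
Bearing: edge l_c = 0.6562, r_n = 38.39 kips; interior l_c = 1.062, r_n = 62.16 kips; R_n = 38.39 + 1·62.16 = 100.5 kips → 75.4 kips.
Block shear: A_gv = 2.062, A_nv = 1.219, A_nt = 0.6562 in²; R_n = min(0.6F_uA_nv, 0.6F_yA_gv) + U_bs·F_u·A_nt = 90.19 kips → 67.6 kips.
Bolt shear governs: 38.7 kips.

38.7 kips (bolt shear governs)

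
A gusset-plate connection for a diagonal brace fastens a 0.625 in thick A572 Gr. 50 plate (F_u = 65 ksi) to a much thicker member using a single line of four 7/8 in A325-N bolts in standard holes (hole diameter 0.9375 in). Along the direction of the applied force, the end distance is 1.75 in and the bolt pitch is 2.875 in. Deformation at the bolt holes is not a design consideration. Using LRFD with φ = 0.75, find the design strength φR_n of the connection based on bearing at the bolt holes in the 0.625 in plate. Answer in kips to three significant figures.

Per bolt r_n = 1.5 l_c t F_u ≤ 3.0 d t F_u; upper limit = 3.0 × 0.875 × 0.625 × 65 = 106.6 kips.
Edge bolt: l_c = 1.75 − 0.9375/2 = 1.281 in → 1.5 × 1.281 × 0.625 × 65 = 78.08 → r_n = 78.08 kips.
Interior bolts: l_c = 2.875 − 0.9375 = 1.938 in → 1.5 × 1.938 × 0.625 × 65 = 118.1 → r_n = 106.6 kips.
R_n = 1 × 78.08 + 3 × 106.6 = 398 kips.
Design strength φR_n = 0.75 × 398 = 298 kips.

298 kips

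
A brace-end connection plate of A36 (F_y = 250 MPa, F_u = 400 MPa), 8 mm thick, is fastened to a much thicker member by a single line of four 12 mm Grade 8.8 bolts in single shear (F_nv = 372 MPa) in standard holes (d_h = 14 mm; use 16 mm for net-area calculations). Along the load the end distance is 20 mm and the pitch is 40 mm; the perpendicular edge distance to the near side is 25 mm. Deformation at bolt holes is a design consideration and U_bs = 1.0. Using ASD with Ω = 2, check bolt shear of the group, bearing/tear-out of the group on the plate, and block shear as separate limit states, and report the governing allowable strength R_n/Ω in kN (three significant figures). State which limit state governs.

Bolt shear: A_b = π·12²/4 = 113.1 mm²; R_n = 372 × 113.1 × 4 × 1 / 1000 = 168.3 kN → 168.3 / 2 = 84.1 kN.
Bearing: edge l_c = 13, r_n = 49.92 kN; interior l_c = 26, r_n = 92.16 kN; R_n = 49.92 + 3·92.16 = 326.4 kN → 163 kN.
Block shear: A_gv = 1120, A_nv = 672, A_nt = 136 mm²; R_n = min(0.6F_uA_nv, 0.6F_yA_gv) + U_bs·F_u·A_nt = 215.7 kN → 108 kN.
Bolt shear governs: 84.1 kN.

84.1 kN (bolt shear governs)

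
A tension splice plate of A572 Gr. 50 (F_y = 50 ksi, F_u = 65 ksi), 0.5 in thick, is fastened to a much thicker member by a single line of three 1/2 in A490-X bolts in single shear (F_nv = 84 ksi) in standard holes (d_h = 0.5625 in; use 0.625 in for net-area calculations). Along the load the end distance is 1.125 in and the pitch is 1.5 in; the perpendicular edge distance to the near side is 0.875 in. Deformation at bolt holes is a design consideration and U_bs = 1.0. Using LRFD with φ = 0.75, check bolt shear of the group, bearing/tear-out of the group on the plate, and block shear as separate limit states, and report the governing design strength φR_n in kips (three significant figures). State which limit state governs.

Bolt shear: A_b = π·0.5²/4 = 0.1963 in²; R_n = 84 × 0.1963 × 3 × 1 = 49.48 kips → 0.75 × 49.48 = 37.1 kips.
Bearing: edge l_c = 0.8438, r_n = 32.91 kips; interior l_c = 0.9375, r_n = 36.56 kips; R_n = 32.91 + 2·36.56 = 106 kips → 79.5 kips.
Block shear: A_gv = 2.062, A_nv = 1.281, A_nt = 0.2812 in²; R_n = min(0.6F_uA_nv, 0.6F_yA_gv) + U_bs·F_u·A_nt = 68.25 kips → 51.2 kips.
Bolt shear governs: 37.1 kips.

37.1 kips (bolt shear governs)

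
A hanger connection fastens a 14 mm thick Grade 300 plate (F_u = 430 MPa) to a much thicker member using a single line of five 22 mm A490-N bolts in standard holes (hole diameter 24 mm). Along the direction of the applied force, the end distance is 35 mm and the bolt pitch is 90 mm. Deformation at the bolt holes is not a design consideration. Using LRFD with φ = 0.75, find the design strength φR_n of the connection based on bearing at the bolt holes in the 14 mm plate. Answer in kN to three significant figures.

1350 kN

Per bolt r_n = 1.5 l_c t F_u ≤ 3.0 d t F_u; upper limit = 3.0 × 22 × 14 × 430 / 1000 = 397.3 kN.
Edge bolt: l_c = 35 − 24/2 = 23 mm → 1.5 × 23 × 14 × 430 / 1000 = 207.7 → r_n = 207.7 kN.
Interior bolts: l_c = 90 − 24 = 66 mm → 1.5 × 66 × 14 × 430 / 1000 = 596 → r_n = 397.3 kN.
R_n = 1 × 207.7 + 4 × 397.3 = 1797 kN.
Design strength φR_n = 0.75 × 1797 = 1350 kN.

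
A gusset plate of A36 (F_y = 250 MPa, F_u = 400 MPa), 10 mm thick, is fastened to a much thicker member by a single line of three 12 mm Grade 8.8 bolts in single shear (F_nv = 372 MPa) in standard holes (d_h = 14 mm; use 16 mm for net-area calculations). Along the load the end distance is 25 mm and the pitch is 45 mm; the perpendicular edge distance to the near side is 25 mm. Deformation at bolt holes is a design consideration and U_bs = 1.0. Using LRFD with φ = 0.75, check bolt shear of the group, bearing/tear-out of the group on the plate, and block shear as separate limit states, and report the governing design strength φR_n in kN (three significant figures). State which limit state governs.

94.7 kN (bolt shear governs)

Bolt shear: A_b = π·12²/4 = 113.1 mm²; R_n = 372 × 113.1 × 3 × 1 / 1000 = 126.2 kN → 0.75 × 126.2 = 94.7 kN.
Bearing: edge l_c = 18, r_n = 86.4 kN; interior l_c = 31, r_n = 115.2 kN; R_n = 86.4 + 2·115.2 = 316.8 kN → 238 kN.
Block shear: A_gv = 1150, A_nv = 750, A_nt = 170 mm²; R_n = min(0.6F_uA_nv, 0.6F_yA_gv) + U_bs·F_u·A_nt = 240.5 kN → 180 kN.
Bolt shear governs: 94.7 kN.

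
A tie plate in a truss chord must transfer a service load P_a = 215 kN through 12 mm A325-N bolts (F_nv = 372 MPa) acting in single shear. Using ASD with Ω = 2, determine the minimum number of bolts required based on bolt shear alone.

A_b = π·12²/4 = 113.1 mm².
Per-bolt allowable strength R_n/Ω = 372 × 113.1 × 1 / 1000 / 2 = 21.04 kN.
n ≥ 215 / 21.04 = 10.22 → use 11 bolts.

11 bolts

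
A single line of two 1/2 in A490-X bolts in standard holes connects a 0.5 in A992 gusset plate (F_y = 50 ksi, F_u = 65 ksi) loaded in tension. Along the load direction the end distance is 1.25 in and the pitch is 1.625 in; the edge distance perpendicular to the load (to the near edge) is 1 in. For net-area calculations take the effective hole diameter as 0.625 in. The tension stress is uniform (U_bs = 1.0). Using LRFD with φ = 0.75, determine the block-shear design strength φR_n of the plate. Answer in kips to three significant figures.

Shear plane L_v = 1.25 + 1·1.625 = 2.875 in; A_gv = 2.875 × 0.5 = 1.438 in².
A_nv = (2.875 − 1.5·0.625) × 0.5 = 0.9688 in².
A_nt = (1 − 0.5·0.625) × 0.5 = 0.3438 in².
0.6 F_u A_nv = 37.78 kips; 0.6 F_y A_gv = 43.12 kips → shear rupture governs the shear term.
R_n = 37.78 + 1.0 × 65 × 0.3438 = 60.12 kips.
Design strength φR_n = 0.75 × 60.12 = 45.1 kips.

45.1 kips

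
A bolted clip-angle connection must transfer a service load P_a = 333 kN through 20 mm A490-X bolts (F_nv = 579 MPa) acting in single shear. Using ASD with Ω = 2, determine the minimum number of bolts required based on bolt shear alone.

4 bolts

A_b = π·20²/4 = 314.2 mm².
Per-bolt allowable strength R_n/Ω = 579 × 314.2 × 1 / 1000 / 2 = 90.95 kN.
n ≥ 333 / 90.95 = 3.661 → use 4 bolts.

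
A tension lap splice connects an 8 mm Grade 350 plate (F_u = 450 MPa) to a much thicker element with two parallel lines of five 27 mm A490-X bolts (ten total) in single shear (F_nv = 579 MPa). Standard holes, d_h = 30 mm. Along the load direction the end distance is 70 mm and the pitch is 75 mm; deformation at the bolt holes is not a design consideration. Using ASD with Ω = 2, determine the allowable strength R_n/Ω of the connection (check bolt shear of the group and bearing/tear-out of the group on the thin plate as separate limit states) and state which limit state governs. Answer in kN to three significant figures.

1260 kN (bearing governs)

Bolt shear: A_b = π·27²/4 = 572.6 mm²; R_n = 579 × 572.6 × 10 × 1 / 1000 = 3315 kN → 3315 / 2 = 1660 kN.
Bearing (1.5 l_c t F_u ≤ 3.0 d t F_u): upper limit = 3.0·27·8·450 / 1000 = 291.6 kN.
  Edge l_c = 70 − 30/2 = 55 → r_n = 291.6 kN; interior l_c = 75 − 30 = 45 → r_n = 243 kN.
  R_n,bearing = 2·291.6 + 8·243 = 2527 kN → 2527 / 2 = 1260 kN.
Bearing governs: 1260 kN.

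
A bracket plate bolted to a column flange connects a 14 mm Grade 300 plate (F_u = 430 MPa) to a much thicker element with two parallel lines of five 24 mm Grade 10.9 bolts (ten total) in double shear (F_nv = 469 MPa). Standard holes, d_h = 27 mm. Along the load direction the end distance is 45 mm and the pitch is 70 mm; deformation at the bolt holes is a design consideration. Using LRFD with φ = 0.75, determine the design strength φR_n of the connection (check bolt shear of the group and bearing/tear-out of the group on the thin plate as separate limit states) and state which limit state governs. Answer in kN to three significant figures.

Bolt shear: A_b = π·24²/4 = 452.4 mm²; R_n = 469 × 452.4 × 10 × 2 / 1000 = 4243 kN → 0.75 × 4243 = 3180 kN.
Bearing (1.2 l_c t F_u ≤ 2.4 d t F_u): upper limit = 2.4·24·14·430 / 1000 = 346.8 kN.
  Edge l_c = 45 − 27/2 = 31.5 → r_n = 227.6 kN; interior l_c = 70 − 27 = 43 → r_n = 310.6 kN.
  R_n,bearing = 2·227.6 + 8·310.6 = 2940 kN → 0.75 × 2940 = 2210 kN.
Bearing governs: 2210 kN.

2210 kN (bearing governs)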